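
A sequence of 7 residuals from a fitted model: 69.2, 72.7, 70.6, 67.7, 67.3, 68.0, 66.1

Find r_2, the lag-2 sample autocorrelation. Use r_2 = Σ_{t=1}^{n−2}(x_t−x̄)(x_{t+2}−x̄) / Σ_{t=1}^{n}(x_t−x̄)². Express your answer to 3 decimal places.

-0.045

Mean x̄ = (69.2 + 72.7 + 70.6 + 67.7 + 67.3 + 68.0 + 66.1)/7 = 68.8000
Deviations from mean: 0.4000, 3.9000, 1.8000, -1.1000, -1.5000, -0.8000, -2.7000
Numerator Σ_{t=1}^{5}(x_t−x̄)(x_{t+2}−x̄) = -1.3400
Denominator Σ(x_t−x̄)² = 30.0000
r_2 = -1.3400 / 30.0000 = -0.045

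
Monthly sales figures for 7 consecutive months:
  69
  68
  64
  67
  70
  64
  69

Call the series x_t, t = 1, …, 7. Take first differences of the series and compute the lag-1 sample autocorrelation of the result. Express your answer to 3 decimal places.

First differences Δx: -1, -4, 3, 3, -6, 5
Mean of differences = 0.0000
Numerator Σ(Δx_t−Δx̄)(Δx_{t+1}−Δx̄) = -47.0000
Denominator Σ(Δx_t−Δx̄)² = 96.0000
r_1(Δx) = -47.0000 / 96.0000 = -0.490

-0.490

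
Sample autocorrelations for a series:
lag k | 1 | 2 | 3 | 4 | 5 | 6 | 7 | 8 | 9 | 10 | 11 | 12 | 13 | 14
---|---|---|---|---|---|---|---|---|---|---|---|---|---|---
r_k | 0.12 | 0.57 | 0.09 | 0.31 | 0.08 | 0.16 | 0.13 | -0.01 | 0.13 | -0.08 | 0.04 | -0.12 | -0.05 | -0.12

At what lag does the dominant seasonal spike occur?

The largest autocorrelation is r_2 = 0.57, with weaker echoes at lags 4 (0.31) and 6 (0.16); the remaining lags stay at or below 0.13.
The dominant spike at lag 2 indicates a seasonal period of 2.

2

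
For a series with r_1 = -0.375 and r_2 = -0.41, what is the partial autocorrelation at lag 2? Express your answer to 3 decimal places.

φ_{22} = (r_2 − r_1²) / (1 − r_1²)
r_1² = (-0.375)² = 0.140625
Numerator = -0.41 − 0.1406 = -0.5506; denominator = 1 − 0.1406 = 0.8594
φ_{22} = -0.5506 / 0.8594 = -0.641

-0.641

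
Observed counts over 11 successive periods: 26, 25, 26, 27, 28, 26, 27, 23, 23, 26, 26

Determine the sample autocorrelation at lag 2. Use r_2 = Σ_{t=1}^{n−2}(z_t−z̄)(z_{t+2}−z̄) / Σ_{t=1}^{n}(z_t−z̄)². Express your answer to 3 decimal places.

Mean z̄ = (26 + 25 + 26 + 27 + 28 + 26 + 27 + 23 + 23 + 26 + 26)/11 = 25.7273
Numerator Σ_{t=1}^{9}(z_t−z̄)(z_{t+2}−z̄) = -2.6942
Denominator Σ(z_t−z̄)² = 24.1818
r_2 = -2.6942 / 24.1818 = -0.111

-0.111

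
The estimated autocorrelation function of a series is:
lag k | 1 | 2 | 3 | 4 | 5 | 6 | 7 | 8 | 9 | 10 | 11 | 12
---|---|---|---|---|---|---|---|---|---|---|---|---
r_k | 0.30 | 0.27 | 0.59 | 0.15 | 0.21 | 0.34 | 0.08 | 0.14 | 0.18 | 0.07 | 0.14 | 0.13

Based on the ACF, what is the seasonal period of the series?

3

The largest autocorrelation is r_3 = 0.59, with a weaker echo at lag 6 (0.34); the remaining lags stay at or below 0.30. The elevated value at lag 1 (0.30), dropping to 0.27 at lag 2, reflects decaying short-term dependence rather than seasonality.
The dominant spike at lag 3 indicates a seasonal period of 3.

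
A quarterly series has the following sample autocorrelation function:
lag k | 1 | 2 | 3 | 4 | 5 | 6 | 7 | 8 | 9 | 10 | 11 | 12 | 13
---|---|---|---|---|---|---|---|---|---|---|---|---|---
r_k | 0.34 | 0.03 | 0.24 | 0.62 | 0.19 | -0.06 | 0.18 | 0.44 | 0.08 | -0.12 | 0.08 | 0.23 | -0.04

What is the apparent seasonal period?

4

The largest autocorrelation is r_4 = 0.62, with a weaker echo at lag 8 (0.44); the remaining lags stay at or below 0.34. The elevated value at lag 1 (0.34), dropping to 0.03 at lag 2, reflects decaying short-term dependence rather than seasonality.
The dominant spike at lag 4 indicates a seasonal period of 4.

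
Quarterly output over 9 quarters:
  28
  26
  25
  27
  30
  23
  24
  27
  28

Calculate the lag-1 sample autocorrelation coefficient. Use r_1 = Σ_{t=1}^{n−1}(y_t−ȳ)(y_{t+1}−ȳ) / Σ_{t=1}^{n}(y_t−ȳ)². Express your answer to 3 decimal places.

-0.084

Mean ȳ = (28 + 26 + 25 + 27 + 30 + 23 + 24 + 27 + 28)/9 = 26.4444
Numerator Σ_{t=1}^{8}(y_t−ȳ)(y_{t+1}−ȳ) = -3.1975
Denominator Σ(y_t−ȳ)² = 38.2222
r_1 = -3.1975 / 38.2222 = -0.084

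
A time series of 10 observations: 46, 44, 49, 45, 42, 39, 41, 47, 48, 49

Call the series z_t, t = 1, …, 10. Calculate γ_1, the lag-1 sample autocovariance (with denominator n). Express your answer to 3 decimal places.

Mean z̄ = (46 + 44 + 49 + 45 + 42 + 39 + 41 + 47 + 48 + 49)/10 = 45.0000
Σ_{t=1}^{9}(z_t−z̄)(z_{t+1}−z̄) = 47.0000
γ_1 = 47.0000 / 10 = 4.700

4.700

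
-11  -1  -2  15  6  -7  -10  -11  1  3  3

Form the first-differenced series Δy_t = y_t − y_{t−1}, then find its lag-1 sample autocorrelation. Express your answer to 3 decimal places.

First differences Δy: 10, -1, 17, -9, -13, -3, -1, 12, 2, 0
Mean of differences = 1.4000
Numerator Σ(Δy_t−Δȳ)(Δy_{t+1}−Δȳ) = -16.5600
Denominator Σ(Δy_t−Δȳ)² = 778.4000
r_1(Δy) = -16.5600 / 778.4000 = -0.021

-0.021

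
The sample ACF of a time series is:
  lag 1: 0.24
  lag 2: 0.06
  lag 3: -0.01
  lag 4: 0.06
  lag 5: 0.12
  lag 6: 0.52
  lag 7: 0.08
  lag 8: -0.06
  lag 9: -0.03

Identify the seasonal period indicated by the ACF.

6

The largest autocorrelation is r_6 = 0.52; the remaining lags stay at or below 0.24. The elevated value at lag 1 (0.24), dropping to 0.06 at lag 2, reflects decaying short-term dependence rather than seasonality.
The dominant spike at lag 6 indicates a seasonal period of 6.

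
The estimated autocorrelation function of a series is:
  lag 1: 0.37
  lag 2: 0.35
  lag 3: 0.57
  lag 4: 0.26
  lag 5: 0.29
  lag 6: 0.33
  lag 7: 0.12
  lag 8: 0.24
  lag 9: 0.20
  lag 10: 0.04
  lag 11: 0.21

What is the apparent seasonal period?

3

The largest autocorrelation is r_3 = 0.57; the remaining lags stay at or below 0.37. The elevated value at lag 1 (0.37), dropping to 0.35 at lag 2, reflects decaying short-term dependence rather than seasonality.
The dominant spike at lag 3 indicates a seasonal period of 3.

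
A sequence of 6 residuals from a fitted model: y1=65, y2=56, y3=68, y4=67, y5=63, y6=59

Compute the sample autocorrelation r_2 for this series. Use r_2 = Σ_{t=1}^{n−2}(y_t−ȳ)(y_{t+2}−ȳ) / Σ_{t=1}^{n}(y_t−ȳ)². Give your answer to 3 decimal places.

Mean ȳ = (65 + 56 + 68 + 67 + 63 + 59)/6 = 63.0000
Numerator Σ_{t=1}^{4}(y_t−ȳ)(y_{t+2}−ȳ) = -34.0000
Denominator Σ(y_t−ȳ)² = 110.0000
r_2 = -34.0000 / 110.0000 = -0.309

-0.309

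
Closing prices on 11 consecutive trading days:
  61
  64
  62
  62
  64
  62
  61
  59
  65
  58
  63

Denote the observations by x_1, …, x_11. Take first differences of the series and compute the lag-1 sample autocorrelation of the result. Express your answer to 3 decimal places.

First differences Δx: 3, -2, 0, 2, -2, -1, -2, 6, -7, 5
Mean of differences = 0.2000
Numerator Σ(Δx_t−Δx̄)(Δx_{t+1}−Δx̄) = -93.8400
Denominator Σ(Δx_t−Δx̄)² = 135.6000
r_1(Δx) = -93.8400 / 135.6000 = -0.692

-0.692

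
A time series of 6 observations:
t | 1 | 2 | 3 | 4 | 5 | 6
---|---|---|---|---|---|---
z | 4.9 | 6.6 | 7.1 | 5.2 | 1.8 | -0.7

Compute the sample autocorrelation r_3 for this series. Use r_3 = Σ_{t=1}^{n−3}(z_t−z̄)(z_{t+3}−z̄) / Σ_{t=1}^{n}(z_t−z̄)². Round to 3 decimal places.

-0.424

Mean z̄ = (4.9 + 6.6 + 7.1 + 5.2 + 1.8 − 0.7)/6 = 4.1500
Deviations from mean: 0.7500, 2.4500, 2.9500, 1.0500, -2.3500, -4.8500
Σ(z_t−z̄)(z_{t+3}−z̄) = (0.7875) + (-5.7575) + (-14.3075) = -19.2775
Denominator Σ(z_t−z̄)² = 45.4150
r_3 = -19.2775 / 45.4150 = -0.424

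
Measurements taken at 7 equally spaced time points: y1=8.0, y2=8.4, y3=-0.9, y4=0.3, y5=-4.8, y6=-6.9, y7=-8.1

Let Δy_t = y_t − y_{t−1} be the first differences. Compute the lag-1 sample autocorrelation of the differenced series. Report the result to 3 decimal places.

-0.730

First differences Δy: 0.4, -9.3, 1.2, -5.1, -2.1, -1.2
Mean of differences = -2.6833
Numerator Σ(Δy_t−Δȳ)(Δy_{t+1}−Δȳ) = -56.0253
Denominator Σ(Δy_t−Δȳ)² = 76.7483
r_1(Δy) = -56.0253 / 76.7483 = -0.730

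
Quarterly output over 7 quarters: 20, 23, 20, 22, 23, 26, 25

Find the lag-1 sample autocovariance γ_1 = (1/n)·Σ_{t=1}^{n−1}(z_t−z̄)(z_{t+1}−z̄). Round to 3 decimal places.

1.233

Mean z̄ = (20 + 23 + 20 + 22 + 23 + 26 + 25)/7 = 22.7143
Σ_{t=1}^{6}(z_t−z̄)(z_{t+1}−z̄) = 8.6327
γ_1 = 8.6327 / 7 = 1.233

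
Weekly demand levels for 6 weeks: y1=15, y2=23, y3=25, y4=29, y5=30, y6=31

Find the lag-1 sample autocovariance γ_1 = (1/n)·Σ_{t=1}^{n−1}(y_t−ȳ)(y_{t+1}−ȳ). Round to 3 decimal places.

11.042

Mean ȳ = (15 + 23 + 25 + 29 + 30 + 31)/6 = 25.5000
Deviations: -10.5000, -2.5000, -0.5000, 3.5000, 4.5000, 5.5000
Σ_{t=1}^{5}(y_t−ȳ)(y_{t+1}−ȳ) = 66.2500
γ_1 = 66.2500 / 6 = 11.042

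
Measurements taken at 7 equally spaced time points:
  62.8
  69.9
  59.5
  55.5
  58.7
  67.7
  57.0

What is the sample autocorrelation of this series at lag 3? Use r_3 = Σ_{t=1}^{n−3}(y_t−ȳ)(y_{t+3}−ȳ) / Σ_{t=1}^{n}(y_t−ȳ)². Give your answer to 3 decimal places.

Mean ȳ = (62.8 + 69.9 + 59.5 + 55.5 + 58.7 + 67.7 + 57.0)/7 = 61.5857
Σ(y_t−ȳ)(y_{t+3}−ȳ) = (-7.3898) + (-23.9927) + (-12.7527) + (27.9073) = -16.2278
Denominator Σ(y_t−ȳ)² = 178.7286
r_3 = -16.2278 / 178.7286 = -0.091

-0.091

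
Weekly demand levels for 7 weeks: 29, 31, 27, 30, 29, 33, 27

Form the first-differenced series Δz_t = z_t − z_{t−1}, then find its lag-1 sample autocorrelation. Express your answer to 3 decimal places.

-0.620

First differences Δz: 2, -4, 3, -1, 4, -6
Mean of differences = -0.3333
Numerator Σ(Δz_t−Δz̄)(Δz_{t+1}−Δz̄) = -50.4444
Denominator Σ(Δz_t−Δz̄)² = 81.3333
r_1(Δz) = -50.4444 / 81.3333 = -0.620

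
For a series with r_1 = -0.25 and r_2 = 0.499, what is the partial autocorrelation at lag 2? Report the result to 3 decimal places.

0.466

φ_{22} = (r_2 − r_1²) / (1 − r_1²)
r_1² = (-0.25)² = 0.0625
Numerator = 0.499 − 0.0625 = 0.4365; denominator = 1 − 0.0625 = 0.9375
φ_{22} = 0.4365 / 0.9375 = 0.466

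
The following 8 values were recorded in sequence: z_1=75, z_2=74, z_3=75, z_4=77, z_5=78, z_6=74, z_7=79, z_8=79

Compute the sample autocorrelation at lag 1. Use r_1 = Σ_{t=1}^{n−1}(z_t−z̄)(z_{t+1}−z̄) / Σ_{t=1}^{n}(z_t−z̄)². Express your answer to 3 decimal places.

Mean z̄ = (75 + 74 + 75 + 77 + 78 + 74 + 79 + 79)/8 = 76.3750
Deviations from mean: -1.3750, -2.3750, -1.3750, 0.6250, 1.6250, -2.3750, 2.6250, 2.6250
Numerator Σ_{t=1}^{7}(z_t−z̄)(z_{t+1}−z̄) = 3.4844
Denominator Σ(z_t−z̄)² = 31.8750
r_1 = 3.4844 / 31.8750 = 0.109

0.109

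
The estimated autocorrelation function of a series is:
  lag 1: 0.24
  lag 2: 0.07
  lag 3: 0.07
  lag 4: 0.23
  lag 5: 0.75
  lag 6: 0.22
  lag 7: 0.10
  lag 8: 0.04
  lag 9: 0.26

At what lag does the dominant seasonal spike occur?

5

The largest autocorrelation is r_5 = 0.75; the remaining lags stay at or below 0.26.
The dominant spike at lag 5 indicates a seasonal period of 5.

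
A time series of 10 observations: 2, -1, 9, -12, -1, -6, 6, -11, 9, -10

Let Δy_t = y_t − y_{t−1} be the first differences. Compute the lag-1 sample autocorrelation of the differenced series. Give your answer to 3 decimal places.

First differences Δy: -3, 10, -21, 11, -5, 12, -17, 20, -19
Mean of differences = -1.3333
Numerator Σ(Δy_t−Δȳ)(Δy_{t+1}−Δȳ) = -1498.4444
Denominator Σ(Δy_t−Δȳ)² = 1874.0000
r_1(Δy) = -1498.4444 / 1874.0000 = -0.800

-0.800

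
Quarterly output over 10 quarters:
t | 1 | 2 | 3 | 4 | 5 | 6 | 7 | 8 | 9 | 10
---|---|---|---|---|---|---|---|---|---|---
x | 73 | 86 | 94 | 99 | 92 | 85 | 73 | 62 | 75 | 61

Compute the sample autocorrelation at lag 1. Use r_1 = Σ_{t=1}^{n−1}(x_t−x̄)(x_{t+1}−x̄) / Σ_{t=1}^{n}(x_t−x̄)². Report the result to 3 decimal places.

Mean x̄ = (73 + 86 + 94 + 99 + 92 + 85 + 73 + 62 + 75 + 61)/10 = 80.0000
Numerator Σ_{t=1}^{9}(x_t−x̄)(x_{t+1}−x̄) = 872.0000
Denominator Σ(x_t−x̄)² = 1570.0000
r_1 = 872.0000 / 1570.0000 = 0.555

0.555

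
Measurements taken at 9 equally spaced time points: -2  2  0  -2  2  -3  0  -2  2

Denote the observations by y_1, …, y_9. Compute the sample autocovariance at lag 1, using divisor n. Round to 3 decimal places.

Mean ȳ = (-2 + 2 + 0 − 2 + 2 − 3 + 0 − 2 + 2)/9 = -0.3333
Σ_{t=1}^{8}(y_t−ȳ)(y_{t+1}−ȳ) = -19.1111
γ_1 = -19.1111 / 9 = -2.123

-2.123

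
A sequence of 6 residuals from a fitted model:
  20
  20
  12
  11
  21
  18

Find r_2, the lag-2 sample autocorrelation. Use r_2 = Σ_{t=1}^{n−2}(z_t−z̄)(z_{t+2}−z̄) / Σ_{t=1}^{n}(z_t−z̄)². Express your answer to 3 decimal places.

Mean z̄ = (20 + 20 + 12 + 11 + 21 + 18)/6 = 17.0000
Σ(z_t−z̄)(z_{t+2}−z̄) = (-15.0000) + (-18.0000) + (-20.0000) + (-6.0000) = -59.0000
Denominator Σ(z_t−z̄)² = 96.0000
r_2 = -59.0000 / 96.0000 = -0.615

-0.615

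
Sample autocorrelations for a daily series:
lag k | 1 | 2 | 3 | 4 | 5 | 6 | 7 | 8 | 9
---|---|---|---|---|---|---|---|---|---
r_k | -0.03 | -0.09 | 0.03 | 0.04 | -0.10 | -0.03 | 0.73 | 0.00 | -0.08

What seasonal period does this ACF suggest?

The largest autocorrelation is r_7 = 0.73; the remaining lags stay at or below 0.04.
The dominant spike at lag 7 indicates a seasonal period of 7.

7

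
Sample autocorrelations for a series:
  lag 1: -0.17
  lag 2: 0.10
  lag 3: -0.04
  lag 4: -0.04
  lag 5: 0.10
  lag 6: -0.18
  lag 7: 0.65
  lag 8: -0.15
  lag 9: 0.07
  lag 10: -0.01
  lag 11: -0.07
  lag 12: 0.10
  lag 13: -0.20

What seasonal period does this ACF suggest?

The largest autocorrelation is r_7 = 0.65; the remaining lags stay at or below 0.10.
The dominant spike at lag 7 indicates a seasonal period of 7.

7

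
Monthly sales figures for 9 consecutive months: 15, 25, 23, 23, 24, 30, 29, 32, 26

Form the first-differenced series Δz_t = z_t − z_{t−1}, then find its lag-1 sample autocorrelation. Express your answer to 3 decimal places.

-0.306

First differences Δz: 10, -2, 0, 1, 6, -1, 3, -6
Mean of differences = 1.3750
Numerator Σ(Δz_t−Δz̄)(Δz_{t+1}−Δz̄) = -52.5156
Denominator Σ(Δz_t−Δz̄)² = 171.8750
r_1(Δz) = -52.5156 / 171.8750 = -0.306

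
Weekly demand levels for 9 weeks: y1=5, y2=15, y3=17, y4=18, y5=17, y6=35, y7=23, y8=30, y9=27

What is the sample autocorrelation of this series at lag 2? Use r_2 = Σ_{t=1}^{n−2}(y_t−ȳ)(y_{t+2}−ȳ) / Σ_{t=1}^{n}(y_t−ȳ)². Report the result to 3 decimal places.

0.288

Mean ȳ = (5 + 15 + 17 + 18 + 17 + 35 + 23 + 30 + 27)/9 = 20.7778
Numerator Σ_{t=1}^{7}(y_t−ȳ)(y_{t+2}−ȳ) = 187.0123
Denominator Σ(y_t−ȳ)² = 649.5556
r_2 = 187.0123 / 649.5556 = 0.288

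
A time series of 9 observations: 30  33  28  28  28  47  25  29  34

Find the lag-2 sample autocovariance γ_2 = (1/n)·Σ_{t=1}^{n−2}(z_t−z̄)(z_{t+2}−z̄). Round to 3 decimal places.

Mean z̄ = (30 + 33 + 28 + 28 + 28 + 47 + 25 + 29 + 34)/9 = 31.3333
Σ_{t=1}^{7}(z_t−z̄)(z_{t+2}−z̄) = -74.5556
γ_2 = -74.5556 / 9 = -8.284

-8.284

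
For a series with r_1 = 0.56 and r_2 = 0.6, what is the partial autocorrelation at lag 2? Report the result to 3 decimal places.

0.417

φ_{22} = (r_2 − r_1²) / (1 − r_1²)
r_1² = (0.56)² = 0.3136
Numerator = 0.6 − 0.3136 = 0.2864; denominator = 1 − 0.3136 = 0.6864
φ_{22} = 0.2864 / 0.6864 = 0.417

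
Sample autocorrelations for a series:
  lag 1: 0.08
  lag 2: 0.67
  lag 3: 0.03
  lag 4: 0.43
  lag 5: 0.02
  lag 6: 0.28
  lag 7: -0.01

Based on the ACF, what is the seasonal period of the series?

2

The largest autocorrelation is r_2 = 0.67, with weaker echoes at lags 4 (0.43) and 6 (0.28); the remaining lags stay at or below 0.08.
The dominant spike at lag 2 indicates a seasonal period of 2.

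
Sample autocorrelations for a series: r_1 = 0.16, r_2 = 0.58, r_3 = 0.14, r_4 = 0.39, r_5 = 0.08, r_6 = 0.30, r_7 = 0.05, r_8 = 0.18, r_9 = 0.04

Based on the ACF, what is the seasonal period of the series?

The largest autocorrelation is r_2 = 0.58, with weaker echoes at lags 4 (0.39), 6 (0.30) and 8 (0.18); the remaining lags stay at or below 0.16.
The dominant spike at lag 2 indicates a seasonal period of 2.

2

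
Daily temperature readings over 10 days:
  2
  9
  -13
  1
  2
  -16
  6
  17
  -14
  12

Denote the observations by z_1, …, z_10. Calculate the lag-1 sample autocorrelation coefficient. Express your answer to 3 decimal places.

-0.457

Mean z̄ = (2 + 9 − 13 + 1 + 2 − 16 + 6 + 17 − 14 + 12)/10 = 0.6000
Numerator Σ_{t=1}^{9}(z_t−z̄)(z_{t+1}−z̄) = -537.5600
Denominator Σ(z_t−z̄)² = 1176.4000
r_1 = -537.5600 / 1176.4000 = -0.457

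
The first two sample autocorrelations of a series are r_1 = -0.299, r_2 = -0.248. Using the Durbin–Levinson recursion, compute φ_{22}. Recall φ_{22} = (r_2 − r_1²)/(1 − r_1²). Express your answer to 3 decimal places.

-0.371

φ_{22} = (r_2 − r_1²) / (1 − r_1²)
r_1² = (-0.299)² = 0.089401
Numerator = -0.248 − 0.0894 = -0.3374; denominator = 1 − 0.0894 = 0.9106
φ_{22} = -0.3374 / 0.9106 = -0.371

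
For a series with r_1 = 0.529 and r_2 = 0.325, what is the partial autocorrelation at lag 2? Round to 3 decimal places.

φ_{22} = (r_2 − r_1²) / (1 − r_1²)
r_1² = (0.529)² = 0.279841
Numerator = 0.325 − 0.2798 = 0.0452; denominator = 1 − 0.2798 = 0.7202
φ_{22} = 0.0452 / 0.7202 = 0.063

0.063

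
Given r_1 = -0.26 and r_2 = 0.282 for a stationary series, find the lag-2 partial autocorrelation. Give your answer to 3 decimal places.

φ_{22} = (r_2 − r_1²) / (1 − r_1²)
r_1² = (-0.26)² = 0.0676
Numerator = 0.282 − 0.0676 = 0.2144; denominator = 1 − 0.0676 = 0.9324
φ_{22} = 0.2144 / 0.9324 = 0.230

0.230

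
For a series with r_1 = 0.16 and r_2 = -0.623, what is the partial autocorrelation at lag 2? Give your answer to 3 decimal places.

φ_{22} = (r_2 − r_1²) / (1 − r_1²)
r_1² = (0.16)² = 0.0256
Numerator = -0.623 − 0.0256 = -0.6486; denominator = 1 − 0.0256 = 0.9744
φ_{22} = -0.6486 / 0.9744 = -0.666

-0.666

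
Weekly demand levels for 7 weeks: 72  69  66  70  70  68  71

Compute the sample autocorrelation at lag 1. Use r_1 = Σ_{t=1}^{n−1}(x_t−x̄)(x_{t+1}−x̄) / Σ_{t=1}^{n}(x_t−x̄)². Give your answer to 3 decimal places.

Mean x̄ = (72 + 69 + 66 + 70 + 70 + 68 + 71)/7 = 69.4286
Numerator Σ_{t=1}^{6}(x_t−x̄)(x_{t+1}−x̄) = -4.3265
Denominator Σ(x_t−x̄)² = 23.7143
r_1 = -4.3265 / 23.7143 = -0.182

-0.182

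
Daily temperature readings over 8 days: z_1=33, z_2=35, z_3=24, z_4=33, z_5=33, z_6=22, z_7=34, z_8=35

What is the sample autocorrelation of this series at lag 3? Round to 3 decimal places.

0.484

Mean z̄ = (33 + 35 + 24 + 33 + 33 + 22 + 34 + 35)/8 = 31.1250
Σ(z_t−z̄)(z_{t+3}−z̄) = (3.5156) + (7.2656) + (65.0156) + (5.3906) + (7.2656) = 88.4531
Denominator Σ(z_t−z̄)² = 182.8750
r_3 = 88.4531 / 182.8750 = 0.484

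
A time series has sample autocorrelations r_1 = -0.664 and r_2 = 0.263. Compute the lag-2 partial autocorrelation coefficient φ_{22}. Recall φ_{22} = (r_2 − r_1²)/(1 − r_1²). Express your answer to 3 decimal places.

φ_{22} = (r_2 − r_1²) / (1 − r_1²)
r_1² = (-0.664)² = 0.440896
Numerator = 0.263 − 0.4409 = -0.1779; denominator = 1 − 0.4409 = 0.5591
φ_{22} = -0.1779 / 0.5591 = -0.318

-0.318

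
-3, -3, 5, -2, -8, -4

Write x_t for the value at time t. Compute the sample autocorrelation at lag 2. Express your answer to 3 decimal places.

Mean x̄ = (-3 − 3 + 5 − 2 − 8 − 4)/6 = -2.5000
Deviations from mean: -0.5000, -0.5000, 7.5000, 0.5000, -5.5000, -1.5000
Σ(x_t−x̄)(x_{t+2}−x̄) = (-3.7500) + (-0.2500) + (-41.2500) + (-0.7500) = -46.0000
Denominator Σ(x_t−x̄)² = 89.5000
r_2 = -46.0000 / 89.5000 = -0.514

-0.514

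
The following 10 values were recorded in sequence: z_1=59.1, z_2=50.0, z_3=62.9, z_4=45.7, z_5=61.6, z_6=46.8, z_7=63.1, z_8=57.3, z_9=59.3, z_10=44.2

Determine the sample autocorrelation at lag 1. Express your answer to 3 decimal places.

Mean z̄ = (59.1 + 50.0 + 62.9 + 45.7 + 61.6 + 46.8 + 63.1 + 57.3 + 59.3 + 44.2)/10 = 55.0000
Numerator Σ_{t=1}^{9}(z_t−z̄)(z_{t+1}−z̄) = -333.3100
Denominator Σ(z_t−z̄)² = 507.5400
r_1 = -333.3100 / 507.5400 = -0.657

-0.657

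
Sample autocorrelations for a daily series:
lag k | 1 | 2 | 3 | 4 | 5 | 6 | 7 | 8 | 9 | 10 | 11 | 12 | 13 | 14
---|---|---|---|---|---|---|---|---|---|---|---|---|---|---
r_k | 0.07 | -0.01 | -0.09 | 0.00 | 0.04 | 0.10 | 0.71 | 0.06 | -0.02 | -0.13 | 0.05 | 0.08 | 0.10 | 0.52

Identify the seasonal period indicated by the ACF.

7

The largest autocorrelation is r_7 = 0.71, with a weaker echo at lag 14 (0.52); the remaining lags stay at or below 0.10.
The dominant spike at lag 7 indicates a seasonal period of 7.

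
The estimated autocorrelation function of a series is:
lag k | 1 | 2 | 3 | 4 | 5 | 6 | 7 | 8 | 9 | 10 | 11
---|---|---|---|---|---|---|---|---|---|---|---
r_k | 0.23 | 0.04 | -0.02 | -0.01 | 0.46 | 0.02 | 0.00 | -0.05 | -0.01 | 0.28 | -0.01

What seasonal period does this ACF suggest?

The largest autocorrelation is r_5 = 0.46, with a weaker echo at lag 10 (0.28); the remaining lags stay at or below 0.23. The elevated value at lag 1 (0.23), dropping to 0.04 at lag 2, reflects decaying short-term dependence rather than seasonality.
The dominant spike at lag 5 indicates a seasonal period of 5.

5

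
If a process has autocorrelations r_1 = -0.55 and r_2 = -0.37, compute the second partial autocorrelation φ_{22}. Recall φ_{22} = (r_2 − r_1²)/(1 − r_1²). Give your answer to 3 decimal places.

φ_{22} = (r_2 − r_1²) / (1 − r_1²)
r_1² = (-0.55)² = 0.3025
Numerator = -0.37 − 0.3025 = -0.6725; denominator = 1 − 0.3025 = 0.6975
φ_{22} = -0.6725 / 0.6975 = -0.964

-0.964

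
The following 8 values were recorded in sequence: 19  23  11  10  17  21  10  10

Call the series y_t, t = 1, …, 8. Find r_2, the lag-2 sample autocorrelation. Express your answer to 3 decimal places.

Mean ȳ = (19 + 23 + 11 + 10 + 17 + 21 + 10 + 10)/8 = 15.1250
Deviations from mean: 3.8750, 7.8750, -4.1250, -5.1250, 1.8750, 5.8750, -5.1250, -5.1250
Numerator Σ_{t=1}^{6}(y_t−ȳ)(y_{t+2}−ȳ) = -133.9063
Denominator Σ(y_t−ȳ)² = 210.8750
r_2 = -133.9063 / 210.8750 = -0.635

-0.635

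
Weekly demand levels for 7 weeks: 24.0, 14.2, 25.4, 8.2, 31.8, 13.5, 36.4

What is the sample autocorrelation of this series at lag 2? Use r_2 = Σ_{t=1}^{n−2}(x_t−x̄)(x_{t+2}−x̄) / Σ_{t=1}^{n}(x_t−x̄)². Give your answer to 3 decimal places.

0.632

Mean x̄ = (24.0 + 14.2 + 25.4 + 8.2 + 31.8 + 13.5 + 36.4)/7 = 21.9286
Deviations from mean: 2.0714, -7.7286, 3.4714, -13.7286, 9.8714, -8.4286, 14.4714
Numerator Σ_{t=1}^{5}(x_t−x̄)(x_{t+2}−x̄) = 406.1269
Denominator Σ(x_t−x̄)² = 642.4543
r_2 = 406.1269 / 642.4543 = 0.632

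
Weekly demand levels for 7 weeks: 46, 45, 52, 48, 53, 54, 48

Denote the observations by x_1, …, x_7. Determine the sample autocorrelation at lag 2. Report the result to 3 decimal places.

-0.065

Mean x̄ = (46 + 45 + 52 + 48 + 53 + 54 + 48)/7 = 49.4286
Σ(x_t−x̄)(x_{t+2}−x̄) = (-8.8163) + (6.3265) + (9.1837) + (-6.5306) + (-5.1020) = -4.9388
Denominator Σ(x_t−x̄)² = 75.7143
r_2 = -4.9388 / 75.7143 = -0.065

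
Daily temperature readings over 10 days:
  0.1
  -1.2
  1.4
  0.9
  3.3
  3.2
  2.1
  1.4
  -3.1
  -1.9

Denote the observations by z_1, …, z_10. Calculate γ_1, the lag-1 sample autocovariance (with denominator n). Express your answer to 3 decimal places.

Mean z̄ = (0.1 − 1.2 + 1.4 + 0.9 + 3.3 + 3.2 + 2.1 + 1.4 − 3.1 − 1.9)/10 = 0.6200
Σ_{t=1}^{9}(z_t−z̄)(z_{t+1}−z̄) = 18.8556
γ_1 = 18.8556 / 10 = 1.886

1.886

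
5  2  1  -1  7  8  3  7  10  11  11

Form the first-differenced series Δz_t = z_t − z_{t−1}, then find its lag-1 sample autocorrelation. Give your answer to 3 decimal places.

-0.148

First differences Δz: -3, -1, -2, 8, 1, -5, 4, 3, 1, 0
Mean of differences = 0.6000
Numerator Σ(Δz_t−Δz̄)(Δz_{t+1}−Δz̄) = -18.7600
Denominator Σ(Δz_t−Δz̄)² = 126.4000
r_1(Δz) = -18.7600 / 126.4000 = -0.148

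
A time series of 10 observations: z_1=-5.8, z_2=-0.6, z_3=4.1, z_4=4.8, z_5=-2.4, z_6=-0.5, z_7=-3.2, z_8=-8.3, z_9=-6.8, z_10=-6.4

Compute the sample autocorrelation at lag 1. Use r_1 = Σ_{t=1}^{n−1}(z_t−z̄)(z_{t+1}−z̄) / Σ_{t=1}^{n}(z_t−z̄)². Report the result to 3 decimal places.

Mean z̄ = (-5.8 − 0.6 + 4.1 + 4.8 − 2.4 − 0.5 − 3.2 − 8.3 − 6.8 − 6.4)/10 = -2.5100
Numerator Σ_{t=1}^{9}(z_t−z̄)(z_{t+1}−z̄) = 99.8209
Denominator Σ(z_t−z̄)² = 183.1890
r_1 = 99.8209 / 183.1890 = 0.545

0.545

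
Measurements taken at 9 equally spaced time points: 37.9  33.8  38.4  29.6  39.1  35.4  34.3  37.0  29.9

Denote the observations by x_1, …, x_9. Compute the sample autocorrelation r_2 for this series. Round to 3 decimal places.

Mean x̄ = (37.9 + 33.8 + 38.4 + 29.6 + 39.1 + 35.4 + 34.3 + 37.0 + 29.9)/9 = 35.0444
Numerator Σ_{t=1}^{7}(x_t−x̄)(x_{t+2}−x̄) = 29.5360
Denominator Σ(x_t−x̄)² = 98.0222
r_2 = 29.5360 / 98.0222 = 0.301

0.301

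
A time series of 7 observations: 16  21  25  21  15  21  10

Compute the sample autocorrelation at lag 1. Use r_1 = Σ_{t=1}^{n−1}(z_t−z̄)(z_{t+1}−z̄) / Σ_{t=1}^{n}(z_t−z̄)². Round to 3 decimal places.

Mean z̄ = (16 + 21 + 25 + 21 + 15 + 21 + 10)/7 = 18.4286
Deviations from mean: -2.4286, 2.5714, 6.5714, 2.5714, -3.4286, 2.5714, -8.4286
Σ(z_t−z̄)(z_{t+1}−z̄) = (-6.2449) + (16.8980) + (16.8980) + (-8.8163) + (-8.8163) + (-21.6735) = -11.7551
Denominator Σ(z_t−z̄)² = 151.7143
r_1 = -11.7551 / 151.7143 = -0.077

-0.077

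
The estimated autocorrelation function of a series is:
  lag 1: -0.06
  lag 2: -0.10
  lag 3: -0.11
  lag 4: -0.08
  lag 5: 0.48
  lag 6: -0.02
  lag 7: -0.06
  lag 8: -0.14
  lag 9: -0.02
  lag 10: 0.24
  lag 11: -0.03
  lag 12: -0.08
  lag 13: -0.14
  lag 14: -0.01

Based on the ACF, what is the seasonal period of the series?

5

The largest autocorrelation is r_5 = 0.48, with a weaker echo at lag 10 (0.24); the remaining lags stay at or below -0.01.
The dominant spike at lag 5 indicates a seasonal period of 5.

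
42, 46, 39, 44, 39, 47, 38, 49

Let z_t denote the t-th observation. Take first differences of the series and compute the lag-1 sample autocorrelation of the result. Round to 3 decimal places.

First differences Δz: 4, -7, 5, -5, 8, -9, 11
Mean of differences = 1.0000
Numerator Σ(Δz_t−Δz̄)(Δz_{t+1}−Δz̄) = -292.0000
Denominator Σ(Δz_t−Δz̄)² = 374.0000
r_1(Δz) = -292.0000 / 374.0000 = -0.781

-0.781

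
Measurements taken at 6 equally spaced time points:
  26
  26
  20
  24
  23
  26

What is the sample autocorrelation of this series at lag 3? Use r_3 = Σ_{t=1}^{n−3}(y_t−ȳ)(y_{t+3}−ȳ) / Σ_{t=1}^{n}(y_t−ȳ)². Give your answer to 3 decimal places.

Mean ȳ = (26 + 26 + 20 + 24 + 23 + 26)/6 = 24.1667
Deviations from mean: 1.8333, 1.8333, -4.1667, -0.1667, -1.1667, 1.8333
Σ(y_t−ȳ)(y_{t+3}−ȳ) = (-0.3056) + (-2.1389) + (-7.6389) = -10.0833
Denominator Σ(y_t−ȳ)² = 28.8333
r_3 = -10.0833 / 28.8333 = -0.350

-0.350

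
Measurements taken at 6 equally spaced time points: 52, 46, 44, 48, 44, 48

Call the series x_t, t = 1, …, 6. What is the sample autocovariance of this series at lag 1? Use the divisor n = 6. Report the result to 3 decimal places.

Mean x̄ = (52 + 46 + 44 + 48 + 44 + 48)/6 = 47.0000
Σ_{t=1}^{5}(x_t−x̄)(x_{t+1}−x̄) = -11.0000
γ_1 = -11.0000 / 6 = -1.833

-1.833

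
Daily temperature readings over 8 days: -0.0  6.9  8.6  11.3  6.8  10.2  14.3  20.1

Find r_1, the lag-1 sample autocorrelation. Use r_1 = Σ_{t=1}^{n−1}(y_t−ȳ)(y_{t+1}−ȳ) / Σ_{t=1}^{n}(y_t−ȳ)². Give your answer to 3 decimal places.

0.298

Mean ȳ = (-0.0 + 6.9 + 8.6 + 11.3 + 6.8 + 10.2 + 14.3 + 20.1)/8 = 9.7750
Σ(y_t−ȳ)(y_{t+1}−ȳ) = (28.1031) + (3.3781) + (-1.7919) + (-4.5369) + (-1.2644) + (1.9231) + (46.7206) = 72.5319
Denominator Σ(y_t−ȳ)² = 243.6350
r_1 = 72.5319 / 243.6350 = 0.298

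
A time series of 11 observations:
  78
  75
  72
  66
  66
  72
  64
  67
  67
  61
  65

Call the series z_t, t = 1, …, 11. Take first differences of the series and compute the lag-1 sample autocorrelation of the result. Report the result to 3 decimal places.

First differences Δz: -3, -3, -6, 0, 6, -8, 3, 0, -6, 4
Mean of differences = -1.3000
Numerator Σ(Δz_t−Δz̄)(Δz_{t+1}−Δz̄) = -88.8900
Denominator Σ(Δz_t−Δz̄)² = 198.1000
r_1(Δz) = -88.8900 / 198.1000 = -0.449

-0.449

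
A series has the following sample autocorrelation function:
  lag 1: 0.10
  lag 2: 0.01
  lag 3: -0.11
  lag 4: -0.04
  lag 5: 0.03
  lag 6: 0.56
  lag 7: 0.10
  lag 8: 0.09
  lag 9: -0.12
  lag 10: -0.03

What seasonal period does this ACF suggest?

6

The largest autocorrelation is r_6 = 0.56; the remaining lags stay at or below 0.10.
The dominant spike at lag 6 indicates a seasonal period of 6.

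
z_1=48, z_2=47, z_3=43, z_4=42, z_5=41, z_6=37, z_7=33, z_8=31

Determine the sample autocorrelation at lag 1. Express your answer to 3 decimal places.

Mean z̄ = (48 + 47 + 43 + 42 + 41 + 37 + 33 + 31)/8 = 40.2500
Deviations from mean: 7.7500, 6.7500, 2.7500, 1.7500, 0.7500, -3.2500, -7.2500, -9.2500
Σ(z_t−z̄)(z_{t+1}−z̄) = (52.3125) + (18.5625) + (4.8125) + (1.3125) + (-2.4375) + (23.5625) + (67.0625) = 165.1875
Denominator Σ(z_t−z̄)² = 265.5000
r_1 = 165.1875 / 265.5000 = 0.622

0.622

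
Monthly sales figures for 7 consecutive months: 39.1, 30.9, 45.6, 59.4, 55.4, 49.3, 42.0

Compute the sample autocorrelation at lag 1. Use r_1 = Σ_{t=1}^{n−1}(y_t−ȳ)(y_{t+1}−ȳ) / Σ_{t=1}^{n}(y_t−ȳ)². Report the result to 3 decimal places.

Mean ȳ = (39.1 + 30.9 + 45.6 + 59.4 + 55.4 + 49.3 + 42.0)/7 = 45.9571
Deviations from mean: -6.8571, -15.0571, -0.3571, 13.4429, 9.4429, 3.3429, -3.9571
Numerator Σ_{t=1}^{6}(y_t−ȳ)(y_{t+1}−ȳ) = 249.1024
Denominator Σ(y_t−ȳ)² = 570.5771
r_1 = 249.1024 / 570.5771 = 0.437

0.437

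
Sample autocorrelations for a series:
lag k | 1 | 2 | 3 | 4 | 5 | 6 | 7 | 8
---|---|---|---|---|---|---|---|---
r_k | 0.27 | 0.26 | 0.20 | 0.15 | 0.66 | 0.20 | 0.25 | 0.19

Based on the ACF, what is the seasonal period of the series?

The largest autocorrelation is r_5 = 0.66; the remaining lags stay at or below 0.27. The elevated value at lag 1 (0.27), dropping to 0.26 at lag 2, reflects decaying short-term dependence rather than seasonality.
The dominant spike at lag 5 indicates a seasonal period of 5.

5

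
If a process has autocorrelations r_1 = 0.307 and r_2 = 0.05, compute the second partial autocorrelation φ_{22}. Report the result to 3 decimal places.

φ_{22} = (r_2 − r_1²) / (1 − r_1²)
r_1² = (0.307)² = 0.094249
Numerator = 0.05 − 0.0942 = -0.0442; denominator = 1 − 0.0942 = 0.9058
φ_{22} = -0.0442 / 0.9058 = -0.049

-0.049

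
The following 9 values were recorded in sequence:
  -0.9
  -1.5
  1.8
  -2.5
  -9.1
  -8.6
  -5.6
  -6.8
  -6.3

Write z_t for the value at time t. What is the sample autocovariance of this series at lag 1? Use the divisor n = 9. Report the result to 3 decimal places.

7.024

Mean z̄ = (-0.9 − 1.5 + 1.8 − 2.5 − 9.1 − 8.6 − 5.6 − 6.8 − 6.3)/9 = -4.3889
Σ_{t=1}^{8}(z_t−z̄)(z_{t+1}−z̄) = 63.2165
γ_1 = 63.2165 / 9 = 7.024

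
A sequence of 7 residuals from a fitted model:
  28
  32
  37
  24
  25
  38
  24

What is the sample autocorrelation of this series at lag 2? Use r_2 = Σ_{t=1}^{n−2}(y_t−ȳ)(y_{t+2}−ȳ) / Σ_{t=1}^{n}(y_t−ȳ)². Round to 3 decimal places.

-0.369

Mean ȳ = (28 + 32 + 37 + 24 + 25 + 38 + 24)/7 = 29.7143
Deviations from mean: -1.7143, 2.2857, 7.2857, -5.7143, -4.7143, 8.2857, -5.7143
Σ(y_t−ȳ)(y_{t+2}−ȳ) = (-12.4898) + (-13.0612) + (-34.3469) + (-47.3469) + (26.9388) = -80.3061
Denominator Σ(y_t−ȳ)² = 217.4286
r_2 = -80.3061 / 217.4286 = -0.369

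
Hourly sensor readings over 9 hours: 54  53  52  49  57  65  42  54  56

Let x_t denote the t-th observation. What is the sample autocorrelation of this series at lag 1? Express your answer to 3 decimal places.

Mean x̄ = (54 + 53 + 52 + 49 + 57 + 65 + 42 + 54 + 56)/9 = 53.5556
Numerator Σ_{t=1}^{8}(x_t−x̄)(x_{t+1}−x̄) = -104.8642
Denominator Σ(x_t−x̄)² = 306.2222
r_1 = -104.8642 / 306.2222 = -0.342

-0.342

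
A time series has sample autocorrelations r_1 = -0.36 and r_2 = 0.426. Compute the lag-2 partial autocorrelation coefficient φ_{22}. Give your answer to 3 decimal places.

φ_{22} = (r_2 − r_1²) / (1 − r_1²)
r_1² = (-0.36)² = 0.1296
Numerator = 0.426 − 0.1296 = 0.2964; denominator = 1 − 0.1296 = 0.8704
φ_{22} = 0.2964 / 0.8704 = 0.341

0.341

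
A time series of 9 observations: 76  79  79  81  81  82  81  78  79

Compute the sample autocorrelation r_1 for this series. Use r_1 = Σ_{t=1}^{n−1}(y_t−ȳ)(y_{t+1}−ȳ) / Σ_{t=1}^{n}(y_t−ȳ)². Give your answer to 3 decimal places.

0.328

Mean ȳ = (76 + 79 + 79 + 81 + 81 + 82 + 81 + 78 + 79)/9 = 79.5556
Numerator Σ_{t=1}^{8}(y_t−ȳ)(y_{t+1}−ȳ) = 9.2469
Denominator Σ(y_t−ȳ)² = 28.2222
r_1 = 9.2469 / 28.2222 = 0.328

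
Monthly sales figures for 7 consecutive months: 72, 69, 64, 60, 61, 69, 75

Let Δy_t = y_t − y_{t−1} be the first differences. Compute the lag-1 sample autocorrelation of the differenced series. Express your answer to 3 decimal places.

0.580

First differences Δy: -3, -5, -4, 1, 8, 6
Mean of differences = 0.5000
Numerator Σ(Δy_t−Δȳ)(Δy_{t+1}−Δȳ) = 86.7500
Denominator Σ(Δy_t−Δȳ)² = 149.5000
r_1(Δy) = 86.7500 / 149.5000 = 0.580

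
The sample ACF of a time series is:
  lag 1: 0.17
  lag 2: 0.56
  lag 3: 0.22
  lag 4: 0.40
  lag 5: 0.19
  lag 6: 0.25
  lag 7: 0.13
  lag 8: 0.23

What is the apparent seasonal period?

The largest autocorrelation is r_2 = 0.56, with weaker echoes at lags 4 (0.40), 6 (0.25) and 8 (0.23); the remaining lags stay at or below 0.22.
The dominant spike at lag 2 indicates a seasonal period of 2.

2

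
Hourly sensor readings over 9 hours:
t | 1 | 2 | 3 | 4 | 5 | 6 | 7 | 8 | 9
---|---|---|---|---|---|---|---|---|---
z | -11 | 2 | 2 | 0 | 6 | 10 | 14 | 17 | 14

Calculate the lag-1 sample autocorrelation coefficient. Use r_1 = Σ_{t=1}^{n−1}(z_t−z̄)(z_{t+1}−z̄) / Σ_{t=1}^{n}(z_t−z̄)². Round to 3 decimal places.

0.508

Mean z̄ = (-11 + 2 + 2 + 0 + 6 + 10 + 14 + 17 + 14)/9 = 6.0000
Numerator Σ_{t=1}^{8}(z_t−z̄)(z_{t+1}−z̄) = 316.0000
Denominator Σ(z_t−z̄)² = 622.0000
r_1 = 316.0000 / 622.0000 = 0.508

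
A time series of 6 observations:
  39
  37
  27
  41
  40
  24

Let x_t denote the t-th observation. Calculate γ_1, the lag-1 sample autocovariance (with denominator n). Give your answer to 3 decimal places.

-13.241

Mean x̄ = (39 + 37 + 27 + 41 + 40 + 24)/6 = 34.6667
Deviations: 4.3333, 2.3333, -7.6667, 6.3333, 5.3333, -10.6667
Σ_{t=1}^{5}(x_t−x̄)(x_{t+1}−x̄) = -79.4444
γ_1 = -79.4444 / 6 = -13.241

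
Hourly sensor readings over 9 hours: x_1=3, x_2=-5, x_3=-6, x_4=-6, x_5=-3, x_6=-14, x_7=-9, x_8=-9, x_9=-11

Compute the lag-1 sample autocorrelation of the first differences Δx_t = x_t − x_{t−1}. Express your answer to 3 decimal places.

-0.451

First differences Δx: -8, -1, 0, 3, -11, 5, 0, -2
Mean of differences = -1.7500
Numerator Σ(Δx_t−Δx̄)(Δx_{t+1}−Δx̄) = -90.0625
Denominator Σ(Δx_t−Δx̄)² = 199.5000
r_1(Δx) = -90.0625 / 199.5000 = -0.451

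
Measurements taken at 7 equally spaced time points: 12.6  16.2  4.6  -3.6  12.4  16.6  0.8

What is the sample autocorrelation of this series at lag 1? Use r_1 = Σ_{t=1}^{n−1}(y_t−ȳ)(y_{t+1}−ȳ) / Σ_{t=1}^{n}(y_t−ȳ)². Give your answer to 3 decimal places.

Mean ȳ = (12.6 + 16.2 + 4.6 − 3.6 + 12.4 + 16.6 + 0.8)/7 = 8.5143
Deviations from mean: 4.0857, 7.6857, -3.9143, -12.1143, 3.8857, 8.0857, -7.7143
Σ(y_t−ȳ)(y_{t+1}−ȳ) = (31.4016) + (-30.0841) + (47.4188) + (-47.0727) + (31.4188) + (-62.3755) = -29.2931
Denominator Σ(y_t−ȳ)² = 377.8286
r_1 = -29.2931 / 377.8286 = -0.078

-0.078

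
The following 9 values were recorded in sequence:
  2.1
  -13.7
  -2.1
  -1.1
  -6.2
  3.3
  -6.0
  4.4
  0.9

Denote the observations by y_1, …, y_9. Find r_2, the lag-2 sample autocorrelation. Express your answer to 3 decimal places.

0.125

Mean ȳ = (2.1 − 13.7 − 2.1 − 1.1 − 6.2 + 3.3 − 6.0 + 4.4 + 0.9)/9 = -2.0444
Numerator Σ_{t=1}^{7}(y_t−ȳ)(y_{t+2}−ȳ) = 33.2727
Denominator Σ(y_t−ȳ)² = 265.6022
r_2 = 33.2727 / 265.6022 = 0.125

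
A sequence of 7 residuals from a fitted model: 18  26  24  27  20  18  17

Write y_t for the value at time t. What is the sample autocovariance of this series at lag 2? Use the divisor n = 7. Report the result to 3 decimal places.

0.029

Mean ȳ = (18 + 26 + 24 + 27 + 20 + 18 + 17)/7 = 21.4286
Deviations: -3.4286, 4.5714, 2.5714, 5.5714, -1.4286, -3.4286, -4.4286
Σ_{t=1}^{5}(y_t−ȳ)(y_{t+2}−ȳ) = 0.2041
γ_2 = 0.2041 / 7 = 0.029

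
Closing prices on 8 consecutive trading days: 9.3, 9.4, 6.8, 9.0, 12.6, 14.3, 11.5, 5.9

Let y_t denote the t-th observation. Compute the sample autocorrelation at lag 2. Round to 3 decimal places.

Mean ȳ = (9.3 + 9.4 + 6.8 + 9.0 + 12.6 + 14.3 + 11.5 + 5.9)/8 = 9.8500
Deviations from mean: -0.5500, -0.4500, -3.0500, -0.8500, 2.7500, 4.4500, 1.6500, -3.9500
Σ(y_t−ȳ)(y_{t+2}−ȳ) = (1.6775) + (0.3825) + (-8.3875) + (-3.7825) + (4.5375) + (-17.5775) = -23.1500
Denominator Σ(y_t−ȳ)² = 56.2200
r_2 = -23.1500 / 56.2200 = -0.412

-0.412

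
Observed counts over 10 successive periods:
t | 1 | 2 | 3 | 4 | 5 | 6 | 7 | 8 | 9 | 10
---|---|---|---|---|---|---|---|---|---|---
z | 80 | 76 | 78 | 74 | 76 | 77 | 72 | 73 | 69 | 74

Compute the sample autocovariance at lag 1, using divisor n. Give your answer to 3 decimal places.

2.349

Mean z̄ = (80 + 76 + 78 + 74 + 76 + 77 + 72 + 73 + 69 + 74)/10 = 74.9000
Σ_{t=1}^{9}(z_t−z̄)(z_{t+1}−z̄) = 23.4900
γ_1 = 23.4900 / 10 = 2.349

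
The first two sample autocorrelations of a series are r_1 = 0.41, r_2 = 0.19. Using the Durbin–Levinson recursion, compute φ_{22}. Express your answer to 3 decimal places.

0.026

φ_{22} = (r_2 − r_1²) / (1 − r_1²)
r_1² = (0.41)² = 0.1681
Numerator = 0.19 − 0.1681 = 0.0219; denominator = 1 − 0.1681 = 0.8319
φ_{22} = 0.0219 / 0.8319 = 0.026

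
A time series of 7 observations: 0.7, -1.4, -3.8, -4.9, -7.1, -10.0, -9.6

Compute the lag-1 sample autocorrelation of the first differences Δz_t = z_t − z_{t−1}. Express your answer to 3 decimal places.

First differences Δz: -2.1, -2.4, -1.1, -2.2, -2.9, 0.4
Mean of differences = -1.7167
Numerator Σ(Δz_t−Δz̄)(Δz_{t+1}−Δz̄) = -2.3903
Denominator Σ(Δz_t−Δz̄)² = 7.1083
r_1(Δz) = -2.3903 / 7.1083 = -0.336

-0.336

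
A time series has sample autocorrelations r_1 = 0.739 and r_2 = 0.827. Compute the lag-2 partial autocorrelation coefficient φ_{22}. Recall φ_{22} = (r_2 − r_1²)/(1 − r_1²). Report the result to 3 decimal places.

φ_{22} = (r_2 − r_1²) / (1 − r_1²)
r_1² = (0.739)² = 0.546121
Numerator = 0.827 − 0.5461 = 0.2809; denominator = 1 − 0.5461 = 0.4539
φ_{22} = 0.2809 / 0.4539 = 0.619

0.619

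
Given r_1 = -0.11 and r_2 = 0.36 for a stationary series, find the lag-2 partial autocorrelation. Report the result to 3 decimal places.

φ_{22} = (r_2 − r_1²) / (1 − r_1²)
r_1² = (-0.11)² = 0.0121
Numerator = 0.36 − 0.0121 = 0.3479; denominator = 1 − 0.0121 = 0.9879
φ_{22} = 0.3479 / 0.9879 = 0.352

0.352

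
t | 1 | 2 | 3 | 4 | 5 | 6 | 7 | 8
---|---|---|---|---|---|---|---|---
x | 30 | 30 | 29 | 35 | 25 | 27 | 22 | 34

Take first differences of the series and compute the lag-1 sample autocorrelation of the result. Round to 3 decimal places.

First differences Δx: 0, -1, 6, -10, 2, -5, 12
Mean of differences = 0.5714
Numerator Σ(Δx_t−Δx̄)(Δx_{t+1}−Δx̄) = -151.7551
Denominator Σ(Δx_t−Δx̄)² = 307.7143
r_1(Δx) = -151.7551 / 307.7143 = -0.493

-0.493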